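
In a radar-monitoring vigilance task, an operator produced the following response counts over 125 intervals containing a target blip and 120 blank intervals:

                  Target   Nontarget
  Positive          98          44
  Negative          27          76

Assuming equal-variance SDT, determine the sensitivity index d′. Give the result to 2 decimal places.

d′ = 1.13

H = 98/125 = 0.7840
FA = 44/120 = 0.3667
z(H) = z(0.7840) = 0.7858
z(FA) = z(0.3667) = -0.3406
d' = z(H) − z(FA) = 0.7858 − (-0.3406) = 1.1264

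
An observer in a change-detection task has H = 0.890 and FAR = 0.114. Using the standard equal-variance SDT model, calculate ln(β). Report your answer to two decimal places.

ln β = -0.03

z(0.890) = 1.227, z(0.114) = -1.206
ln β = −½·[z(H)² − z(FA)²] = −0.5 × (1.506 − 1.454) = -0.026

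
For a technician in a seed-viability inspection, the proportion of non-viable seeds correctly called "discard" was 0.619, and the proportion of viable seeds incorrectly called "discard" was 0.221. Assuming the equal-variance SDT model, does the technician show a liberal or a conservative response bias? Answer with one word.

conservative

z(H) = 0.303, z(FA) = -0.769
c = −½·(z(H) + z(FA)) = 0.233
c > 0 → conservative criterion (biased toward responding “no”).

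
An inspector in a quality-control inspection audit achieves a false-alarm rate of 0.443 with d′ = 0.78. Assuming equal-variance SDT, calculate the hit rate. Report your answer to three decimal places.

z(false-alarm rate) = z(0.443) = -0.1434
z(H) = z(FA) + d' = -0.1434 + 0.78 = 0.6366
hit rate = Φ(0.6366) = 0.7378

hit rate = 0.738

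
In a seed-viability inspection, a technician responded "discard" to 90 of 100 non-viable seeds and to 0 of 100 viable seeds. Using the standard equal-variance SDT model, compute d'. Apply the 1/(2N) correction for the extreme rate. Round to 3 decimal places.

The false-alarm rate is 0/100 = 0, so apply the 1/(2N) correction: FA → 1/(2·100) = 0.00500.
z(H) = z(0.90000) = 1.2816
z(FA) = z(0.00500) = -2.5758
d' = 1.2816 − (-2.5758) = 3.8574

d' = 3.857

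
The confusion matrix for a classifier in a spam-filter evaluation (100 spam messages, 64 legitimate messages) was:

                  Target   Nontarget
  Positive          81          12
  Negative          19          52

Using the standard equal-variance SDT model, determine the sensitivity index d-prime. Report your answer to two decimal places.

H = 81/100 = 0.8100
FA = 12/64 = 0.1875
Φ⁻¹(H) = 0.8779
Φ⁻¹(FA) = -0.8871
d' = z(H) − z(FA) = 0.8779 − (-0.8871) = 1.7650

d-prime = 1.77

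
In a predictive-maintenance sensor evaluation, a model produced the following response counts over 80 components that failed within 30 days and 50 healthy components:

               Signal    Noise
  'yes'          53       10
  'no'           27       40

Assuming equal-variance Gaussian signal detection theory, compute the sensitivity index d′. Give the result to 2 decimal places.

d′ = 1.26

H = 53/80 = 0.6625
FA = 10/50 = 0.2000
Φ⁻¹(H) = Φ⁻¹(0.6625) = 0.4193
Φ⁻¹(FA) = Φ⁻¹(0.2000) = -0.8416
d' = z(H) − z(FA) = 0.4193 − (-0.8416) = 1.2609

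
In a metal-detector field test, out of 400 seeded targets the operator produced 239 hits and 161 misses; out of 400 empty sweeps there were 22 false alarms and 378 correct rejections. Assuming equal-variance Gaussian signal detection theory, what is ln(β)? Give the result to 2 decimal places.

H = 239/400 = 0.5975
FA = 22/400 = 0.0550
z(H) = z(0.5975) = 0.247
z(FA) = z(0.0550) = -1.598
ln β = −½·[z(H)² − z(FA)²] = −0.5 × (0.061 − 2.554) = 1.2465

ln β = 1.25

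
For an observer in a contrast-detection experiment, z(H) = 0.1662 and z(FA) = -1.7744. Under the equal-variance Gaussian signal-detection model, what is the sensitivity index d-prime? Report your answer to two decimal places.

d-prime = 1.94

d' = z(H) − z(FA) = 0.1662 − (-1.7744) = 1.9406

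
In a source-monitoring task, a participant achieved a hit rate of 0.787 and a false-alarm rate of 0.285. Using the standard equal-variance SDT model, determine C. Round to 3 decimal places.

C = -0.114

z(H) = z(0.787) = 0.7961
z(FA) = z(0.285) = -0.5681
c = −½·[z(H) + z(FA)] = −0.5 × (0.7961 + (-0.5681)) = -0.1140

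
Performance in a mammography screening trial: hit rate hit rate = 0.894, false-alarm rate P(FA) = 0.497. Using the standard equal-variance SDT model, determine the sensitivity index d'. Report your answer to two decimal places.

d' = 1.26

z(H) = z(0.894) = 1.2481
z(FA) = z(0.497) = -0.0075
d' = z(H) − z(FA) = 1.2481 − (-0.0075) = 1.2556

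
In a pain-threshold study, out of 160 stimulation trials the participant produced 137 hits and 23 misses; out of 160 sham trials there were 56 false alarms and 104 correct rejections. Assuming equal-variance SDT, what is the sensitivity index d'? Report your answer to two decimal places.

d' = 1.45

H = 137/160 = 0.8562
FA = 56/160 = 0.3500
Φ⁻¹(H) = 1.0634
Φ⁻¹(FA) = -0.3853
d' = z(H) − z(FA) = 1.0634 − (-0.3853) = 1.4487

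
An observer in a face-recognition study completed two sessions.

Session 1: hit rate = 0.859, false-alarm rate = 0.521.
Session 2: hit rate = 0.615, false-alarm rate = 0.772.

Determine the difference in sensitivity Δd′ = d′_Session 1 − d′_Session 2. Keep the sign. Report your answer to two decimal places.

Session 1: z(0.859) = 1.076, z(0.521) = 0.053, d' = 1.023
Session 2: z(0.615) = 0.292, z(0.772) = 0.745, d' = -0.453
Δd' = d'_Session 1 − d'_Session 2 = 1.023 − (-0.453) = 1.476
Session 1 has the higher sensitivity.

Δd′ = 1.48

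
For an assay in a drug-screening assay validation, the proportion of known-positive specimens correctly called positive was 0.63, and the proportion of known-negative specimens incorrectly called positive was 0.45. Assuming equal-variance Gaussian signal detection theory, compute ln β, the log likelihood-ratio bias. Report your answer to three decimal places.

z(0.63) = 0.3319, z(0.45) = -0.1257
ln β = −½·[z(H)² − z(FA)²] = −0.5 × (0.1102 − 0.0158) = -0.0472

ln β = -0.047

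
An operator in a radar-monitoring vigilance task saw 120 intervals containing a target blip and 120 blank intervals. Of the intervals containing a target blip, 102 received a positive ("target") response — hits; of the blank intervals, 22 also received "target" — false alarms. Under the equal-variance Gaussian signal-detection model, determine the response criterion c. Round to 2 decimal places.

H = 102/120 = 0.8500
FA = 22/120 = 0.1833
z(H) = z(0.8500) = 1.036
z(FA) = z(0.1833) = -0.903
c = −½·[z(H) + z(FA)] = −0.5 × (1.036 + (-0.903)) = -0.0665
c < 0: the operator has a liberal response bias.

c = -0.07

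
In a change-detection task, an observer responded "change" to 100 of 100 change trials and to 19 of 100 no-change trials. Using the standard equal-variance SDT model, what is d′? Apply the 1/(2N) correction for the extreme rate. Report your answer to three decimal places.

The hit rate is 100/100 = 1, so apply the 1/(2N) correction: H → 1 − 1/(2·100) = 0.99500.
z(H) = z(0.99500) = 2.5758
z(FA) = z(0.19000) = -0.8779
d' = 2.5758 − (-0.8779) = 3.4537

d′ = 3.454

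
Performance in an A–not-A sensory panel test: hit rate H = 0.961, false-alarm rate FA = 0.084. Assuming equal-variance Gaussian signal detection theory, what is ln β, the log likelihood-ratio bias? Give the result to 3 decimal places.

z(0.961) = 1.7624, z(0.084) = -1.3787
ln β = −½·[z(H)² − z(FA)²] = −0.5 × (3.1061 − 1.9008) = -0.60265

ln β = -0.603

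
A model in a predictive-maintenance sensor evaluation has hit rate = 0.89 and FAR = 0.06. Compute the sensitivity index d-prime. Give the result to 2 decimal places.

d-prime = 2.78

z(H) = z(0.89) = 1.227
z(FA) = z(0.06) = -1.555
d' = z(H) − z(FA) = 1.227 − (-1.555) = 2.782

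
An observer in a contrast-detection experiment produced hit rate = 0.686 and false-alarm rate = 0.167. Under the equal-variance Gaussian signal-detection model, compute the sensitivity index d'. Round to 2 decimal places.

z(H) = z(0.686) = 0.4845
z(FA) = z(0.167) = -0.9661
d' = z(H) − z(FA) = 0.4845 − (-0.9661) = 1.4506

d' = 1.45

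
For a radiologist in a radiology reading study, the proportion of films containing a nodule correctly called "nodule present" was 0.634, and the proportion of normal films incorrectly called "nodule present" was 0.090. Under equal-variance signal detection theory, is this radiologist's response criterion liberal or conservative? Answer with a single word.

conservative

z(H) = 0.342, z(FA) = -1.341
c = −½·(z(H) + z(FA)) = 0.4995
c > 0 → conservative criterion (biased toward responding “no”).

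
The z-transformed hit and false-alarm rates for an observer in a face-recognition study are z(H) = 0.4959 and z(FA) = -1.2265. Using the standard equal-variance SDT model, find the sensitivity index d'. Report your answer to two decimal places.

d' = 1.72

d' = z(H) − z(FA) = 0.4959 − (-1.2265) = 1.7224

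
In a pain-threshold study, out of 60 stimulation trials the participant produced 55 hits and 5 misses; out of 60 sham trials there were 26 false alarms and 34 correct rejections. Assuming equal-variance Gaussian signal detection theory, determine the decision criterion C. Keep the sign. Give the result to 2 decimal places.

C = -0.61

H = 55/60 = 0.9167
FA = 26/60 = 0.4333
z(H) = z(0.9167) = 1.3832
z(FA) = z(0.4333) = -0.1680
c = −½·[z(H) + z(FA)] = −0.5 × (1.3832 + (-0.1680)) = -0.6076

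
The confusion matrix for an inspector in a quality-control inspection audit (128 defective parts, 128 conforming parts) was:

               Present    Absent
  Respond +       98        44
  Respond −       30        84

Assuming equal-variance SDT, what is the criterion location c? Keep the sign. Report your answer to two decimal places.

H = 98/128 = 0.7656
FA = 44/128 = 0.3438
z(H) = z(0.7656) = 0.724
z(FA) = z(0.3438) = -0.402
c = −½·[z(H) + z(FA)] = −0.5 × (0.724 + (-0.402)) = -0.161

c = -0.16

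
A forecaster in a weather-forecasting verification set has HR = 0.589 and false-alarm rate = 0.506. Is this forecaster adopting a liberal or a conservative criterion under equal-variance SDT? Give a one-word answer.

liberal

z(H) = 0.225, z(FA) = 0.015
c = −½·(z(H) + z(FA)) = -0.120
c < 0 → liberal criterion (biased toward responding “yes”).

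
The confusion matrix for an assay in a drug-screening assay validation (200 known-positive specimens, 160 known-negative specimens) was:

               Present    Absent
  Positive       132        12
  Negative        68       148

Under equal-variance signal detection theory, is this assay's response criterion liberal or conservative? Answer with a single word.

conservative

z(H) = 0.412, z(FA) = -1.440
c = −½·(z(H) + z(FA)) = 0.514
c > 0 → conservative criterion (biased toward responding “no”).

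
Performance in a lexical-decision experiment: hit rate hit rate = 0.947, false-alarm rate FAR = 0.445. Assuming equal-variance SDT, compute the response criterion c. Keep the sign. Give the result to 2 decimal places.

c = -0.74

z(H) = z(0.947) = 1.616
z(FA) = z(0.445) = -0.138
c = −½·[z(H) + z(FA)] = −0.5 × (1.616 + (-0.138)) = -0.739
c < 0: the participant has a liberal response bias.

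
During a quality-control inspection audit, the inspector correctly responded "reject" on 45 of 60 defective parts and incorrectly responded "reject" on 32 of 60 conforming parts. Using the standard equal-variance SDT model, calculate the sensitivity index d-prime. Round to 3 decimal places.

d-prime = 0.591

H = 45/60 = 0.7500
FA = 32/60 = 0.5333
z(H) = z(0.7500) = 0.6745
z(FA) = z(0.5333) = 0.0836
d' = z(H) − z(FA) = 0.6745 − 0.0836 = 0.5909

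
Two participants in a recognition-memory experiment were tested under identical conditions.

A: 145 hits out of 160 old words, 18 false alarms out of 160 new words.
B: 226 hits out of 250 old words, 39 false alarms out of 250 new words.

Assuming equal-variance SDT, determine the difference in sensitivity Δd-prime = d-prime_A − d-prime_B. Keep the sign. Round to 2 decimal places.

Δd-prime = 0.22

A: z(0.9062) = 1.318, z(0.1125) = -1.213, d' = 2.531
B: z(0.9040) = 1.305, z(0.1560) = -1.011, d' = 2.316
Δd' = d'_A − d'_B = 2.531 − 2.316 = 0.215
A has the higher sensitivity.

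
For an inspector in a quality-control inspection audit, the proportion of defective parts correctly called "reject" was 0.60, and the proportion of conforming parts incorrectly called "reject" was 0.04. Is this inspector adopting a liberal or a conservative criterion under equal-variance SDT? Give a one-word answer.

conservative

z(H) = 0.253, z(FA) = -1.751
c = −½·(z(H) + z(FA)) = 0.749
c > 0 → conservative criterion (biased toward responding “no”).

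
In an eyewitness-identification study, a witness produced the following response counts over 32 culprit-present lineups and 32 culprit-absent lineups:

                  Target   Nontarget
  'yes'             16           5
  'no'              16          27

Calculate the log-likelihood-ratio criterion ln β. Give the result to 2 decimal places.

ln β = 0.51

H = 16/32 = 0.5000
FA = 5/32 = 0.1562
z(H) = z(0.5000) = 0.000
z(FA) = z(0.1562) = -1.010
ln β = −½·[z(H)² − z(FA)²] = −0.5 × (0.000 − 1.020) = 0.510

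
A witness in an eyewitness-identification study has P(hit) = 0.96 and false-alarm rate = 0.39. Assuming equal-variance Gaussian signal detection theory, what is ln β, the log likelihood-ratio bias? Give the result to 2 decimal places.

Φ⁻¹(H) = Φ⁻¹(0.96) = 1.751
Φ⁻¹(FA) = Φ⁻¹(0.39) = -0.279
ln β = −½·[z(H)² − z(FA)²] = −0.5 × (3.066 − 0.078) = -1.494

ln β = -1.49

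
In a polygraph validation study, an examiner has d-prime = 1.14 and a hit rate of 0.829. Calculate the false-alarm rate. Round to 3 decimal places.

false-alarm rate = 0.425

z(hit rate) = z(0.829) = 0.9502
z(FA) = z(H) − d' = 0.9502 − 1.14 = -0.1898
false-alarm rate = Φ(-0.1898) = 0.4247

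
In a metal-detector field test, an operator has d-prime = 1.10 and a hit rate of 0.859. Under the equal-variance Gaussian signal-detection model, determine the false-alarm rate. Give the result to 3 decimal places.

false-alarm rate = 0.490

z(hit rate) = z(0.859) = 1.0758
z(FA) = z(H) − d' = 1.0758 − 1.10 = -0.0242
false-alarm rate = Φ(-0.0242) = 0.4903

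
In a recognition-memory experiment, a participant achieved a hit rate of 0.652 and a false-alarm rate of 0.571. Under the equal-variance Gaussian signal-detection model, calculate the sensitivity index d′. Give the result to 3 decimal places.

d′ = 0.212

z(H) = z(0.652) = 0.3907
z(FA) = z(0.571) = 0.1789
d' = z(H) − z(FA) = 0.3907 − 0.1789 = 0.2118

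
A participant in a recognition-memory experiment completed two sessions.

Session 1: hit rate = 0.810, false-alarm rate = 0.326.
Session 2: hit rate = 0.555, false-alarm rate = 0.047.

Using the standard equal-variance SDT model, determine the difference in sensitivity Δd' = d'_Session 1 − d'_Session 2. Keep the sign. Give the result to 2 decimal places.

Session 1: z(0.810) = 0.878, z(0.326) = -0.451, d' = 1.329
Session 2: z(0.555) = 0.138, z(0.047) = -1.675, d' = 1.813
Δd' = d'_Session 1 − d'_Session 2 = 1.329 − 1.813 = -0.484
Session 2 has the higher sensitivity.

Δd' = -0.48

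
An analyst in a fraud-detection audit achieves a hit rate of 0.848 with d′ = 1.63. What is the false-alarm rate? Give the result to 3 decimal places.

false-alarm rate = 0.274

z(hit rate) = z(0.848) = 1.0279
z(FA) = z(H) − d' = 1.0279 − 1.63 = -0.6021
false-alarm rate = Φ(-0.6021) = 0.2736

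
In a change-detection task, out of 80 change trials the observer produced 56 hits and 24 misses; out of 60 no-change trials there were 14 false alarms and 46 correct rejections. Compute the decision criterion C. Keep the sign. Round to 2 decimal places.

H = 56/80 = 0.7000
FA = 14/60 = 0.2333
z(H) = z(0.7000) = 0.524
z(FA) = z(0.2333) = -0.728
c = −½·[z(H) + z(FA)] = −0.5 × (0.524 + (-0.728)) = 0.102
c > 0: the observer has a conservative response bias.

C = 0.10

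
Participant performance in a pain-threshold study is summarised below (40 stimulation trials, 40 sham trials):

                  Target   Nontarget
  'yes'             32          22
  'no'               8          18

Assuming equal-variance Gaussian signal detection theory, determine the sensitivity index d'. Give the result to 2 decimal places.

d' = 0.72

H = 32/40 = 0.8000
FA = 22/40 = 0.5500
z(0.8000) = 0.842, z(0.5500) = 0.126
d' = z(H) − z(FA) = 0.842 − 0.126 = 0.716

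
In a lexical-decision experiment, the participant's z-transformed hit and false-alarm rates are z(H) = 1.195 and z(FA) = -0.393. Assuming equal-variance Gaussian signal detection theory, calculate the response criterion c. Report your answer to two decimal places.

c = −½·[z(H) + z(FA)] = −½·(1.195 + (-0.393)) = -0.401

c = -0.40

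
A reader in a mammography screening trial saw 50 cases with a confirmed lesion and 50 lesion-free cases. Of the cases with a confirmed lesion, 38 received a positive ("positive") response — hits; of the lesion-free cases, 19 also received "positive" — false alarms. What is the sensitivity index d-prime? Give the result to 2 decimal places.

H = 38/50 = 0.7600
FA = 19/50 = 0.3800
z(H) = z(0.7600) = 0.706
z(FA) = z(0.3800) = -0.305
d' = z(H) − z(FA) = 0.706 − (-0.305) = 1.011

d-prime = 1.01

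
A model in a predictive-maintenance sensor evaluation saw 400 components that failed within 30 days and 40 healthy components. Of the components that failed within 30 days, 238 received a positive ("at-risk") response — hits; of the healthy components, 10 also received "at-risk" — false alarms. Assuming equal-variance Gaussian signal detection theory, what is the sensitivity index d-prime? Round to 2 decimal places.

d-prime = 0.91

H = 238/400 = 0.5950
FA = 10/40 = 0.2500
Φ⁻¹(H) = Φ⁻¹(0.5950) = 0.240
Φ⁻¹(FA) = Φ⁻¹(0.2500) = -0.674
d' = z(H) − z(FA) = 0.240 − (-0.674) = 0.914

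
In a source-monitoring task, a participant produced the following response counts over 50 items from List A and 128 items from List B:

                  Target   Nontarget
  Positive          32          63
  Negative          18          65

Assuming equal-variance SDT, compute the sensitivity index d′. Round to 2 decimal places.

d′ = 0.38

H = 32/50 = 0.6400
FA = 63/128 = 0.4922
z(0.6400) = 0.3585, z(0.4922) = -0.0196
d' = z(H) − z(FA) = 0.3585 − (-0.0196) = 0.3781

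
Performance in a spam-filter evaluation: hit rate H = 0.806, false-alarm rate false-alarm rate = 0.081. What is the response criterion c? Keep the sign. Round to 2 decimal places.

Φ⁻¹(0.806) = 0.8633, Φ⁻¹(0.081) = -1.3984
c = −½·[z(H) + z(FA)] = −0.5 × (0.8633 + (-1.3984)) = 0.26755
c > 0: the classifier has a conservative response bias.

c = 0.27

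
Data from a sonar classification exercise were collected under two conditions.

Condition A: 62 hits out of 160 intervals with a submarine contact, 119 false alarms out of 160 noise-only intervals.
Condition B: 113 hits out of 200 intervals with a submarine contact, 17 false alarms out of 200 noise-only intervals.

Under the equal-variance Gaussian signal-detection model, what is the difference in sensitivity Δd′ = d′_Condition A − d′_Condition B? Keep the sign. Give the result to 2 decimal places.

Δd′ = -2.48

Condition A: z(0.3875) = -0.286, z(0.7438) = 0.655, d' = -0.941
Condition B: z(0.5650) = 0.164, z(0.0850) = -1.372, d' = 1.536
Δd' = d'_Condition A − d'_Condition B = -0.941 − 1.536 = -2.477
Condition B has the higher sensitivity.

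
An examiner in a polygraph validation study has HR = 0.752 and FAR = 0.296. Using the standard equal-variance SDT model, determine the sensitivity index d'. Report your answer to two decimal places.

d' = 1.22

z(H) = z(0.752) = 0.681
z(FA) = z(0.296) = -0.536
d' = z(H) − z(FA) = 0.681 − (-0.536) = 1.217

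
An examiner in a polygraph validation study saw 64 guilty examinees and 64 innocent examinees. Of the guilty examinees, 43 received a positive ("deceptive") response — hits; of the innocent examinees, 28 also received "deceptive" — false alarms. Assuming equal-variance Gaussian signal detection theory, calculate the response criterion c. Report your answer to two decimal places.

c = -0.14

H = 43/64 = 0.6719
FA = 28/64 = 0.4375
z(H) = 0.4452
z(FA) = -0.1573
c = −½·[z(H) + z(FA)] = −0.5 × (0.4452 + (-0.1573)) = -0.14395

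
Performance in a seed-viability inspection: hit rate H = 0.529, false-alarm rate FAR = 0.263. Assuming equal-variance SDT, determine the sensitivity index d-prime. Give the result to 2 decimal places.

d-prime = 0.71

Φ⁻¹(H) = Φ⁻¹(0.529) = 0.073
Φ⁻¹(FA) = Φ⁻¹(0.263) = -0.634
d' = z(H) − z(FA) = 0.073 − (-0.634) = 0.707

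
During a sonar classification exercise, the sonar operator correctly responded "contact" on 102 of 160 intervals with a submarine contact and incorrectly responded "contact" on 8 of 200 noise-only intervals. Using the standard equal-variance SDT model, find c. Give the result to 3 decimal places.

c = 0.699

H = 102/160 = 0.6375
FA = 8/200 = 0.0400
z(0.6375) = 0.3518, z(0.0400) = -1.7507
c = −½·[z(H) + z(FA)] = −0.5 × (0.3518 + (-1.7507)) = 0.69945
c > 0: the sonar operator has a conservative response bias.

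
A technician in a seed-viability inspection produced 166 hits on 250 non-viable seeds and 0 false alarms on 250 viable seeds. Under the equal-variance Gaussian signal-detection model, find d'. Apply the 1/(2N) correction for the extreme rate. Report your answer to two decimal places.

The false-alarm rate is 0/250 = 0, so apply the 1/(2N) correction: FA → 1/(2·250) = 0.00200.
z(H) = z(0.66400) = 0.423
z(FA) = z(0.00200) = -2.878
d' = 0.423 − (-2.878) = 3.301

d' = 3.30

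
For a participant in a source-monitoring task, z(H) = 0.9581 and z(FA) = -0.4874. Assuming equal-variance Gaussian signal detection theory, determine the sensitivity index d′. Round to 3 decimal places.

d' = z(H) − z(FA) = 0.9581 − (-0.4874) = 1.4455

d′ = 1.446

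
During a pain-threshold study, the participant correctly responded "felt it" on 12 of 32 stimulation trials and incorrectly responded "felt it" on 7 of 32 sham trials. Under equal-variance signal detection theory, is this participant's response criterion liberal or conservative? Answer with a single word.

z(H) = -0.319, z(FA) = -0.776
c = −½·(z(H) + z(FA)) = 0.5475
c > 0 → conservative criterion (biased toward responding “no”).

conservative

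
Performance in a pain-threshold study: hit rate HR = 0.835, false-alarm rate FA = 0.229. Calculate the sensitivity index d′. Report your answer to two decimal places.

Φ⁻¹(H) = Φ⁻¹(0.835) = 0.974
Φ⁻¹(FA) = Φ⁻¹(0.229) = -0.742
d' = z(H) − z(FA) = 0.974 − (-0.742) = 1.716

d′ = 1.72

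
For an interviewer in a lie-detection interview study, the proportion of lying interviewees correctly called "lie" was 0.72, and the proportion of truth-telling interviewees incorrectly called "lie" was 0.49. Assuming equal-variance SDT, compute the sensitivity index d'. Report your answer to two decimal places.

Φ⁻¹(H) = 0.5828
Φ⁻¹(FA) = -0.0251
d' = z(H) − z(FA) = 0.5828 − (-0.0251) = 0.6079

d' = 0.61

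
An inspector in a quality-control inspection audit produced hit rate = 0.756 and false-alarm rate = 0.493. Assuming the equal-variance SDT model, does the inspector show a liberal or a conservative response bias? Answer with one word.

z(H) = 0.693, z(FA) = -0.018
c = −½·(z(H) + z(FA)) = -0.3375
c < 0 → liberal criterion (biased toward responding “yes”).

liberal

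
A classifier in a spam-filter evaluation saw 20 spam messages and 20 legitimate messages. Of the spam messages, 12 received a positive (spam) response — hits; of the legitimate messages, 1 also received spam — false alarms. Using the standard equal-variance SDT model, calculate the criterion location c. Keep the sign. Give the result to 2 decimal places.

c = 0.70

H = 12/20 = 0.6000
FA = 1/20 = 0.0500
z(0.6000) = 0.253, z(0.0500) = -1.645
c = −½·[z(H) + z(FA)] = −0.5 × (0.253 + (-1.645)) = 0.696
c > 0: the classifier has a conservative response bias.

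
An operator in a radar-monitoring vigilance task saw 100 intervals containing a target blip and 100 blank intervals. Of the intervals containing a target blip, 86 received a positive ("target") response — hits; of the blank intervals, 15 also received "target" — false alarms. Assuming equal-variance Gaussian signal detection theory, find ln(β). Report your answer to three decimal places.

H = 86/100 = 0.8600
FA = 15/100 = 0.1500
Φ⁻¹(H) = Φ⁻¹(0.8600) = 1.0803
Φ⁻¹(FA) = Φ⁻¹(0.1500) = -1.0364
ln β = −½·[z(H)² − z(FA)²] = −0.5 × (1.1670 − 1.0741) = -0.04645

ln β = -0.046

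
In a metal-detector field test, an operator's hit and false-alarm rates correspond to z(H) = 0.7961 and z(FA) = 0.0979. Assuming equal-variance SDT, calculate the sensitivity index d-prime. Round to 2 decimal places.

d-prime = 0.70

d' = z(H) − z(FA) = 0.7961 − 0.0979 = 0.6982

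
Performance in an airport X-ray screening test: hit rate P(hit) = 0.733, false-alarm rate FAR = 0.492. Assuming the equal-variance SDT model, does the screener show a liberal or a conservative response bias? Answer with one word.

z(H) = 0.622, z(FA) = -0.020
c = −½·(z(H) + z(FA)) = -0.301
c < 0 → liberal criterion (biased toward responding “yes”).

liberal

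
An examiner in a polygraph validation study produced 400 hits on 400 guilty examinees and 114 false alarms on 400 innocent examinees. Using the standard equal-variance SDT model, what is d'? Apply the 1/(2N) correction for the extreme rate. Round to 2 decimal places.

d' = 3.59

The hit rate is 400/400 = 1, so apply the 1/(2N) correction: H → 1 − 1/(2·400) = 0.99875.
z(H) = z(0.99875) = 3.023
z(FA) = z(0.28500) = -0.568
d' = 3.023 − (-0.568) = 3.591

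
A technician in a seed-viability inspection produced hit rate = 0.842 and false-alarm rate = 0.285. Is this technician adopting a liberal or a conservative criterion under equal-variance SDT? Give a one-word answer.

liberal

z(H) = 1.003, z(FA) = -0.568
c = −½·(z(H) + z(FA)) = -0.2175
c < 0 → liberal criterion (biased toward responding “yes”).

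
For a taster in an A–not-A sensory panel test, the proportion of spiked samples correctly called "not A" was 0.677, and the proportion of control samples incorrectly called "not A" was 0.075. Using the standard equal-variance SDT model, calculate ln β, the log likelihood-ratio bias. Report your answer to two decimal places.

ln β = 0.93

z(H) = 0.459
z(FA) = -1.440
ln β = −½·[z(H)² − z(FA)²] = −0.5 × (0.211 − 2.074) = 0.9315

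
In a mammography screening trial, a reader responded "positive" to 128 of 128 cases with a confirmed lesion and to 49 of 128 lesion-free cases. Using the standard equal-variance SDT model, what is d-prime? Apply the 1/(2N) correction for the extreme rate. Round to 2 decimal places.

The hit rate is 128/128 = 1, so apply the 1/(2N) correction: H → 1 − 1/(2·128) = 0.99609.
z(H) = z(0.99609) = 2.660
z(FA) = z(0.38281) = -0.298
d' = 2.660 − (-0.298) = 2.958

d-prime = 2.96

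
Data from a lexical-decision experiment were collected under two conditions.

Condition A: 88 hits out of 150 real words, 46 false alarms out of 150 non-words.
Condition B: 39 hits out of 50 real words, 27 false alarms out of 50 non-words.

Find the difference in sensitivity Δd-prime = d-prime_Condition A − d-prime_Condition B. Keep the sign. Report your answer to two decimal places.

Condition A: z(0.5867) = 0.219, z(0.3067) = -0.505, d' = 0.724
Condition B: z(0.7800) = 0.772, z(0.5400) = 0.100, d' = 0.672
Δd' = d'_Condition A − d'_Condition B = 0.724 − 0.672 = 0.052
Condition A has the higher sensitivity.

Δd-prime = 0.05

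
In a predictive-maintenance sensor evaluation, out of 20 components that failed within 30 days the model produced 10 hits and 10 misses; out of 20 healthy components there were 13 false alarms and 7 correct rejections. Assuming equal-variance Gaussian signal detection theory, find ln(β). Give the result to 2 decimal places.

ln β = 0.07

H = 10/20 = 0.5000
FA = 13/20 = 0.6500
z(0.5000) = 0.000, z(0.6500) = 0.385
ln β = −½·[z(H)² − z(FA)²] = −0.5 × (0.000 − 0.148) = 0.074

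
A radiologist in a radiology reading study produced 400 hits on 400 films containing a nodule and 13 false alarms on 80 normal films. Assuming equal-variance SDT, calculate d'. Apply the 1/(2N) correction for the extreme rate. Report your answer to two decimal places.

The hit rate is 400/400 = 1, so apply the 1/(2N) correction: H → 1 − 1/(2·400) = 0.99875.
z(H) = z(0.99875) = 3.023
z(FA) = z(0.16250) = -0.984
d' = 3.023 − (-0.984) = 4.007

d' = 4.01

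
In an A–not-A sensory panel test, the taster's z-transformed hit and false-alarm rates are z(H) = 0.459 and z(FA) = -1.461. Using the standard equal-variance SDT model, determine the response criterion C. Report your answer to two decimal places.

C = 0.50

c = −½·[z(H) + z(FA)] = −½·(0.459 + (-1.461)) = 0.501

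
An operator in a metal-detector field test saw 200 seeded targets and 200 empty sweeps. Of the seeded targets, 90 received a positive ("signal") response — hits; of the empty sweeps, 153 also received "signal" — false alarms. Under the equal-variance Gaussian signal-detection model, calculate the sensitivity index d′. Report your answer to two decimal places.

d′ = -0.85

H = 90/200 = 0.4500
FA = 153/200 = 0.7650
Φ⁻¹(H) = -0.1257
Φ⁻¹(FA) = 0.7225
d' = z(H) − z(FA) = -0.1257 − 0.7225 = -0.8482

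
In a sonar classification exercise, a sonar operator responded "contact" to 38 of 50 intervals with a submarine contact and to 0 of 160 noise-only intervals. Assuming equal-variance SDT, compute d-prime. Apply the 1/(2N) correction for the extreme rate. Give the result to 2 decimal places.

The false-alarm rate is 0/160 = 0, so apply the 1/(2N) correction: FA → 1/(2·160) = 0.00313.
z(H) = z(0.76000) = 0.706
z(FA) = z(0.00313) = -2.734
d' = 0.706 − (-2.734) = 3.440

d-prime = 3.44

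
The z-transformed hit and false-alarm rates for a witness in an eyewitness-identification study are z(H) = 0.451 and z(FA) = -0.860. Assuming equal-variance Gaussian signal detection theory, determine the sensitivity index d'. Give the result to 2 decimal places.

d' = z(H) − z(FA) = 0.451 − (-0.860) = 1.311

d' = 1.31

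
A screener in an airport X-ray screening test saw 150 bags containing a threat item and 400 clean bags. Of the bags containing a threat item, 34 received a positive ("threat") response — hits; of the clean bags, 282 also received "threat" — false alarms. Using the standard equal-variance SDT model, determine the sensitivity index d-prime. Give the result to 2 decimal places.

d-prime = -1.29

H = 34/150 = 0.2267
FA = 282/400 = 0.7050
z(0.2267) = -0.7498, z(0.7050) = 0.5388
d' = z(H) − z(FA) = -0.7498 − 0.5388 = -1.2886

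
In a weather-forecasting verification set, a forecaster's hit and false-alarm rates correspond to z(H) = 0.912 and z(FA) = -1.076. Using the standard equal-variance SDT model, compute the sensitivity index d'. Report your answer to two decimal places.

d' = 1.99

d' = z(H) − z(FA) = 0.912 − (-1.076) = 1.988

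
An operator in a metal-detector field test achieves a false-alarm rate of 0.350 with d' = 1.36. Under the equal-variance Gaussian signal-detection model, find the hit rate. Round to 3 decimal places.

hit rate = 0.835

z(false-alarm rate) = z(0.350) = -0.3853
z(H) = z(FA) + d' = -0.3853 + 1.36 = 0.9747
hit rate = Φ(0.9747) = 0.8351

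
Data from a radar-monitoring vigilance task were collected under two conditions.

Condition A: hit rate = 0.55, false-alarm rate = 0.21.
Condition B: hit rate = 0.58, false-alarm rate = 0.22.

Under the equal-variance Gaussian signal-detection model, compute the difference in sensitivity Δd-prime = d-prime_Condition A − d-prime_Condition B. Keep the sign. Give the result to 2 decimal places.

Condition A: z(0.55) = 0.126, z(0.21) = -0.806, d' = 0.932
Condition B: z(0.58) = 0.202, z(0.22) = -0.772, d' = 0.974
Δd' = d'_Condition A − d'_Condition B = 0.932 − 0.974 = -0.042
Condition B has the higher sensitivity.

Δd-prime = -0.04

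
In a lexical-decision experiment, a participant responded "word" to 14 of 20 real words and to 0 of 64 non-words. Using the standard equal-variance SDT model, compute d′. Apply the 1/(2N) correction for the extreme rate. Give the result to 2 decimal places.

The false-alarm rate is 0/64 = 0, so apply the 1/(2N) correction: FA → 1/(2·64) = 0.00781.
z(H) = z(0.70000) = 0.524
z(FA) = z(0.00781) = -2.418
d' = 0.524 − (-2.418) = 2.942

d′ = 2.94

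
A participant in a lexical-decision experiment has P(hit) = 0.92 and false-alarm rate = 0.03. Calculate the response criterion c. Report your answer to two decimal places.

c = 0.24

z(H) = 1.4051
z(FA) = -1.8808
c = −½·[z(H) + z(FA)] = −0.5 × (1.4051 + (-1.8808)) = 0.23785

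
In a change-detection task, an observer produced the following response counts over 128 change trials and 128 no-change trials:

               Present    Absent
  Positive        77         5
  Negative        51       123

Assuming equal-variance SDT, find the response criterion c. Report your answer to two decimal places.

H = 77/128 = 0.6016
FA = 5/128 = 0.0391
z(H) = 0.2575
z(FA) = -1.7612
c = −½·[z(H) + z(FA)] = −0.5 × (0.2575 + (-1.7612)) = 0.75185
c > 0: the observer has a conservative response bias.

c = 0.75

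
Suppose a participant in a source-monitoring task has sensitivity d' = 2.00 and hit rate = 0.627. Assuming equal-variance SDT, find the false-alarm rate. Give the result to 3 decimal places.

false-alarm rate = 0.047

z(hit rate) = z(0.627) = 0.3239
z(FA) = z(H) − d' = 0.3239 − 2.00 = -1.6761
false-alarm rate = Φ(-1.6761) = 0.0469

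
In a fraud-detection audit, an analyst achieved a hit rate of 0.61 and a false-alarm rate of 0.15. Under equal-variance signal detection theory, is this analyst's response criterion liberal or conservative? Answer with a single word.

conservative

z(H) = 0.279, z(FA) = -1.036
c = −½·(z(H) + z(FA)) = 0.3785
c > 0 → conservative criterion (biased toward responding “no”).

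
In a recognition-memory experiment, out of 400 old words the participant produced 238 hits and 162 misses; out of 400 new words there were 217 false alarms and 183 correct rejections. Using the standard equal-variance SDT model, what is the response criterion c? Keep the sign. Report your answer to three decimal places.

c = -0.174

H = 238/400 = 0.5950
FA = 217/400 = 0.5425
z(H) = z(0.5950) = 0.2404
z(FA) = z(0.5425) = 0.1067
c = −½·[z(H) + z(FA)] = −0.5 × (0.2404 + 0.1067) = -0.17355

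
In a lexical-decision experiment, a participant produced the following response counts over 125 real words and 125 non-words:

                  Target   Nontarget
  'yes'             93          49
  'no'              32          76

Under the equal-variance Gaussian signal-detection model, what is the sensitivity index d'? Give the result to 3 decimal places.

H = 93/125 = 0.7440
FA = 49/125 = 0.3920
Φ⁻¹(0.7440) = 0.6557, Φ⁻¹(0.3920) = -0.2741
d' = z(H) − z(FA) = 0.6557 − (-0.2741) = 0.9298

d' = 0.930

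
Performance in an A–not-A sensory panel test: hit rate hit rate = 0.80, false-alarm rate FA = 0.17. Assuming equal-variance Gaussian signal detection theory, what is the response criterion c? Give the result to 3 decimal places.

z(H) = z(0.80) = 0.8416
z(FA) = z(0.17) = -0.9542
c = −½·[z(H) + z(FA)] = −0.5 × (0.8416 + (-0.9542)) = 0.0563

c = 0.056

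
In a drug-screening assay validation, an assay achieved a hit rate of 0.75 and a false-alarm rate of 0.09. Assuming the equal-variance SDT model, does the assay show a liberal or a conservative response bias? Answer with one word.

conservative

z(H) = 0.674, z(FA) = -1.341
c = −½·(z(H) + z(FA)) = 0.3335
c > 0 → conservative criterion (biased toward responding “no”).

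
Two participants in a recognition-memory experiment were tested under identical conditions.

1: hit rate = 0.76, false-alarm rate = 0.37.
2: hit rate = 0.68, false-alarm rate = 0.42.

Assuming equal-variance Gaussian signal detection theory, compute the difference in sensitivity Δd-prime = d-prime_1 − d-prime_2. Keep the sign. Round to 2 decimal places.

Δd-prime = 0.37

1: z(0.76) = 0.706, z(0.37) = -0.332, d' = 1.038
2: z(0.68) = 0.468, z(0.42) = -0.202, d' = 0.670
Δd' = d'_1 − d'_2 = 1.038 − 0.670 = 0.368
1 has the higher sensitivity.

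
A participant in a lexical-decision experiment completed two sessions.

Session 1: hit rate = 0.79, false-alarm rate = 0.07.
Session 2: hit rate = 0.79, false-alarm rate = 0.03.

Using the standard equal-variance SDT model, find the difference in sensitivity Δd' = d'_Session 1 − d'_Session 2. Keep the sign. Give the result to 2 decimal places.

Session 1: z(0.79) = 0.806, z(0.07) = -1.476, d' = 2.282
Session 2: z(0.79) = 0.806, z(0.03) = -1.881, d' = 2.687
Δd' = d'_Session 1 − d'_Session 2 = 2.282 − 2.687 = -0.405
Session 2 has the higher sensitivity.

Δd' = -0.41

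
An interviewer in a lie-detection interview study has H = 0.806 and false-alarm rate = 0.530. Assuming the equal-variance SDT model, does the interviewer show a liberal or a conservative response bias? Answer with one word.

liberal

z(H) = 0.863, z(FA) = 0.075
c = −½·(z(H) + z(FA)) = -0.469
c < 0 → liberal criterion (biased toward responding “yes”).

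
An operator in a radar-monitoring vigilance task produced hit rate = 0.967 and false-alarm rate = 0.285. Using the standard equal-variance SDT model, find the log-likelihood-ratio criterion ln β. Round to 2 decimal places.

ln β = -1.53

Φ⁻¹(0.967) = 1.838, Φ⁻¹(0.285) = -0.568
ln β = −½·[z(H)² − z(FA)²] = −0.5 × (3.378 − 0.323) = -1.5275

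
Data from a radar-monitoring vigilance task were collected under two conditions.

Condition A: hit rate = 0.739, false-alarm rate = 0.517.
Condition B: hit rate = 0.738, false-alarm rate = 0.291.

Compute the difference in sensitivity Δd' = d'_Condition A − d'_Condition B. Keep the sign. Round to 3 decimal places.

Condition A: z(0.739) = 0.6403, z(0.517) = 0.0426, d' = 0.5977
Condition B: z(0.738) = 0.6372, z(0.291) = -0.5505, d' = 1.1877
Δd' = d'_Condition A − d'_Condition B = 0.5977 − 1.1877 = -0.5900
Condition B has the higher sensitivity.

Δd' = -0.590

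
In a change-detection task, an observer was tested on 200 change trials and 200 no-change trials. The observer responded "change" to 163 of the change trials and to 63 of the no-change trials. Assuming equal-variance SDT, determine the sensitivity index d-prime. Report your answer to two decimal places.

d-prime = 1.38

H = 163/200 = 0.8150
FA = 63/200 = 0.3150
z(H) = 0.896
z(FA) = -0.482
d' = z(H) − z(FA) = 0.896 − (-0.482) = 1.378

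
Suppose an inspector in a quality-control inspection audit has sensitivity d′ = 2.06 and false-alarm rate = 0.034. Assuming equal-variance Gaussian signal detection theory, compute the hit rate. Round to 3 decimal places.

hit rate = 0.593

z(false-alarm rate) = z(0.034) = -1.8250
z(H) = z(FA) + d' = -1.8250 + 2.06 = 0.2350
hit rate = Φ(0.2350) = 0.5929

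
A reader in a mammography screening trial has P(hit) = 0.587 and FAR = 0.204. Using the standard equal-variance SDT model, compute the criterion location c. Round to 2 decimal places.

Φ⁻¹(0.587) = 0.2198, Φ⁻¹(0.204) = -0.8274
c = −½·[z(H) + z(FA)] = −0.5 × (0.2198 + (-0.8274)) = 0.3038
c > 0: the reader has a conservative response bias.

c = 0.30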